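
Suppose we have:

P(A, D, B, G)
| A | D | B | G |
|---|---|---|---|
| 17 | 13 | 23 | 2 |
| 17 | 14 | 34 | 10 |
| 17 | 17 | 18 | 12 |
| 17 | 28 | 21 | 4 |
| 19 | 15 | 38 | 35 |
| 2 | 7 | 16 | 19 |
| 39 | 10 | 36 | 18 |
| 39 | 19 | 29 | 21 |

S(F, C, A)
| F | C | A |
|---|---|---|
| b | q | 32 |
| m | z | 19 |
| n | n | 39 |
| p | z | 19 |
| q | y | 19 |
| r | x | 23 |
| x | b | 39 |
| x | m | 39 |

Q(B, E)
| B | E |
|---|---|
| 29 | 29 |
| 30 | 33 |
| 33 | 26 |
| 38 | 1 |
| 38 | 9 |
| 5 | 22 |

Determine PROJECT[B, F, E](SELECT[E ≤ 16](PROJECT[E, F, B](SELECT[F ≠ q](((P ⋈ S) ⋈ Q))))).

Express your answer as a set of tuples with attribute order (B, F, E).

{(38, m, 1), (38, m, 9), (38, p, 1), (38, p, 9)}

Natural join on A: {(19, 15, 38, 35, m, z), (19, 15, 38, 35, p, z), (19, 15, 38, 35, q, y), (39, 10, 36, 18, n, n), (39, 10, 36, 18, x, b), (39, 10, 36, 18, x, m), (39, 19, 29, 21, n, n), (39, 19, 29, 21, x, b), (39, 19, 29, 21, x, m)}
Natural join on B: {(19, 15, 38, 35, m, z, 1), (19, 15, 38, 35, m, z, 9), (19, 15, 38, 35, p, z, 1), (19, 15, 38, 35, p, z, 9), (19, 15, 38, 35, q, y, 1), (19, 15, 38, 35, q, y, 9), (39, 19, 29, 21, n, n, 29), (39, 19, 29, 21, x, b, 29), (39, 19, 29, 21, x, m, 29)}
Selection F ≠ q: {(19, 15, 38, 35, m, z, 1), (19, 15, 38, 35, m, z, 9), (19, 15, 38, 35, p, z, 1), (19, 15, 38, 35, p, z, 9), (39, 19, 29, 21, n, n, 29), (39, 19, 29, 21, x, b, 29), (39, 19, 29, 21, x, m, 29)}
π_{E, F, B} gives {(1, m, 38), (1, p, 38), (29, n, 29), (29, x, 29), (9, m, 38), (9, p, 38)} (1 duplicate(s) eliminated).
Selection E ≤ 16: {(1, m, 38), (1, p, 38), (9, m, 38), (9, p, 38)}
π_{B, F, E} gives {(38, m, 1), (38, m, 9), (38, p, 1), (38, p, 9)}.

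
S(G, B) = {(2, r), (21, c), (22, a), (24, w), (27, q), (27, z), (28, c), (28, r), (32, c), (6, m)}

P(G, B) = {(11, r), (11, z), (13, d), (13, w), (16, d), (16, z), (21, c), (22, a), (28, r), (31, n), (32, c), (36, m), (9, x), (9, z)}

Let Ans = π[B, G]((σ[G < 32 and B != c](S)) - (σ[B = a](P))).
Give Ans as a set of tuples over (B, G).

{(m, 6), (q, 27), (r, 2), (r, 28), (w, 24), (z, 27)}

Selection G < 32 and B != c: {(2, r), (22, a), (24, w), (27, q), (27, z), (28, r), (6, m)}
Selection B = a: {(22, a)}
Taking the difference: {(2, r), (24, w), (27, q), (27, z), (28, r), (6, m)}
Projecting to B, G: {(m, 6), (q, 27), (r, 2), (r, 28), (w, 24), (z, 27)}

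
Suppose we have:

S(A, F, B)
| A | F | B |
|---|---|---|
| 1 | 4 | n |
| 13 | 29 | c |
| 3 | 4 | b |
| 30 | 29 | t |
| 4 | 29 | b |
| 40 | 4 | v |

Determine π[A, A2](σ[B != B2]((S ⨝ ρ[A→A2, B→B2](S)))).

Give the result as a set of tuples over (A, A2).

ρ[A→A2, B→B2]: schema becomes (A2, F, B2); tuples unchanged.
Natural join on F: {(1, 4, n, 1, n), (1, 4, n, 3, b), (1, 4, n, 40, v), (13, 29, c, 13, c), (13, 29, c, 30, t), (13, 29, c, 4, b), (3, 4, b, 1, n), (3, 4, b, 3, b), (3, 4, b, 40, v), (30, 29, t, 13, c), (30, 29, t, 30, t), (30, 29, t, 4, b), (4, 29, b, 13, c), (4, 29, b, 30, t), (4, 29, b, 4, b), (40, 4, v, 1, n), (40, 4, v, 3, b), (40, 4, v, 40, v)}
Filtering on B != B2 leaves {(1, 4, n, 3, b), (1, 4, n, 40, v), (13, 29, c, 30, t), (13, 29, c, 4, b), (3, 4, b, 1, n), (3, 4, b, 40, v), (30, 29, t, 13, c), (30, 29, t, 4, b), (4, 29, b, 13, c), (4, 29, b, 30, t), (40, 4, v, 1, n), (40, 4, v, 3, b)}.
π_{A, A2} gives {(1, 3), (1, 40), (13, 30), (13, 4), (3, 1), (3, 40), (30, 13), (30, 4), (4, 13), (4, 30), (40, 1), (40, 3)}.

{(1, 3), (1, 40), (13, 30), (13, 4), (3, 1), (3, 40), (30, 13), (30, 4), (4, 13), (4, 30), (40, 1), (40, 3)}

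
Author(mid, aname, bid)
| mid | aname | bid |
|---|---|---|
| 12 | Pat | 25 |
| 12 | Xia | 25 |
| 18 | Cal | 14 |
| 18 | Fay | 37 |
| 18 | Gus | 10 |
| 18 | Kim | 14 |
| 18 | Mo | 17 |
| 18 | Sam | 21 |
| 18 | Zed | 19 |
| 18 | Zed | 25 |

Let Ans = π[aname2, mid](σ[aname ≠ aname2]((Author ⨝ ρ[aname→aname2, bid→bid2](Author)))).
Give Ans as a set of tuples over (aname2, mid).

ρ[aname→aname2, bid→bid2]: schema becomes (mid, aname2, bid2); tuples unchanged.
Joining Author and ρ[aname→aname2, bid→bid2](Author) on mid yields {(12, Pat, 25, Pat, 25), (12, Pat, 25, Xia, 25), (12, Xia, 25, Pat, 25), (12, Xia, 25, Xia, 25), (18, Cal, 14, Cal, 14), (18, Cal, 14, Fay, 37), (18, Cal, 14, Gus, 10), (18, Cal, 14, Kim, 14), (18, Cal, 14, Mo, 17), (18, Cal, 14, Sam, 21), (18, Cal, 14, Zed, 19), (18, Cal, 14, Zed, 25), (18, Fay, 37, Cal, 14), (18, Fay, 37, Fay, 37), (18, Fay, 37, Gus, 10), (18, Fay, 37, Kim, 14), (18, Fay, 37, Mo, 17), (18, Fay, 37, Sam, 21), (18, Fay, 37, Zed, 19), (18, Fay, 37, Zed, 25), (18, Gus, 10, Cal, 14), (18, Gus, 10, Fay, 37), (18, Gus, 10, Gus, 10), (18, Gus, 10, Kim, 14), (18, Gus, 10, Mo, 17), (18, Gus, 10, Sam, 21), (18, Gus, 10, Zed, 19), (18, Gus, 10, Zed, 25), (18, Kim, 14, Cal, 14), (18, Kim, 14, Fay, 37), (18, Kim, 14, Gus, 10), (18, Kim, 14, Kim, 14), (18, Kim, 14, Mo, 17), (18, Kim, 14, Sam, 21), (18, Kim, 14, Zed, 19), (18, Kim, 14, Zed, 25), (18, Mo, 17, Cal, 14), (18, Mo, 17, Fay, 37), (18, Mo, 17, Gus, 10), (18, Mo, 17, Kim, 14), (18, Mo, 17, Mo, 17), (18, Mo, 17, Sam, 21), (18, Mo, 17, Zed, 19), (18, Mo, 17, Zed, 25), (18, Sam, 21, Cal, 14), (18, Sam, 21, Fay, 37), (18, Sam, 21, Gus, 10), (18, Sam, 21, Kim, 14), (18, Sam, 21, Mo, 17), (18, Sam, 21, Sam, 21), (18, Sam, 21, Zed, 19), (18, Sam, 21, Zed, 25), (18, Zed, 19, Cal, 14), (18, Zed, 19, Fay, 37), (18, Zed, 19, Gus, 10), (18, Zed, 19, Kim, 14), (18, Zed, 19, Mo, 17), (18, Zed, 19, Sam, 21), (18, Zed, 19, Zed, 19), (18, Zed, 19, Zed, 25), (18, Zed, 25, Cal, 14), (18, Zed, 25, Fay, 37), (18, Zed, 25, Gus, 10), (18, Zed, 25, Kim, 14), (18, Zed, 25, Mo, 17), (18, Zed, 25, Sam, 21), (18, Zed, 25, Zed, 19), (18, Zed, 25, Zed, 25)}.
Apply σ_{aname ≠ aname2}; surviving tuples: {(12, Pat, 25, Xia, 25), (12, Xia, 25, Pat, 25), (18, Cal, 14, Fay, 37), (18, Cal, 14, Gus, 10), (18, Cal, 14, Kim, 14), (18, Cal, 14, Mo, 17), (18, Cal, 14, Sam, 21), (18, Cal, 14, Zed, 19), (18, Cal, 14, Zed, 25), (18, Fay, 37, Cal, 14), (18, Fay, 37, Gus, 10), (18, Fay, 37, Kim, 14), (18, Fay, 37, Mo, 17), (18, Fay, 37, Sam, 21), (18, Fay, 37, Zed, 19), (18, Fay, 37, Zed, 25), (18, Gus, 10, Cal, 14), (18, Gus, 10, Fay, 37), (18, Gus, 10, Kim, 14), (18, Gus, 10, Mo, 17), (18, Gus, 10, Sam, 21), (18, Gus, 10, Zed, 19), (18, Gus, 10, Zed, 25), (18, Kim, 14, Cal, 14), (18, Kim, 14, Fay, 37), (18, Kim, 14, Gus, 10), (18, Kim, 14, Mo, 17), (18, Kim, 14, Sam, 21), (18, Kim, 14, Zed, 19), (18, Kim, 14, Zed, 25), (18, Mo, 17, Cal, 14), (18, Mo, 17, Fay, 37), (18, Mo, 17, Gus, 10), (18, Mo, 17, Kim, 14), (18, Mo, 17, Sam, 21), (18, Mo, 17, Zed, 19), (18, Mo, 17, Zed, 25), (18, Sam, 21, Cal, 14), (18, Sam, 21, Fay, 37), (18, Sam, 21, Gus, 10), (18, Sam, 21, Kim, 14), (18, Sam, 21, Mo, 17), (18, Sam, 21, Zed, 19), (18, Sam, 21, Zed, 25), (18, Zed, 19, Cal, 14), (18, Zed, 19, Fay, 37), (18, Zed, 19, Gus, 10), (18, Zed, 19, Kim, 14), (18, Zed, 19, Mo, 17), (18, Zed, 19, Sam, 21), (18, Zed, 25, Cal, 14), (18, Zed, 25, Fay, 37), (18, Zed, 25, Gus, 10), (18, Zed, 25, Kim, 14), (18, Zed, 25, Mo, 17), (18, Zed, 25, Sam, 21)}
Projecting to aname2, mid (47 duplicate(s) eliminated): {(Cal, 18), (Fay, 18), (Gus, 18), (Kim, 18), (Mo, 18), (Pat, 12), (Sam, 18), (Xia, 12), (Zed, 18)}

{(Cal, 18), (Fay, 18), (Gus, 18), (Kim, 18), (Mo, 18), (Pat, 12), (Sam, 18), (Xia, 12), (Zed, 18)}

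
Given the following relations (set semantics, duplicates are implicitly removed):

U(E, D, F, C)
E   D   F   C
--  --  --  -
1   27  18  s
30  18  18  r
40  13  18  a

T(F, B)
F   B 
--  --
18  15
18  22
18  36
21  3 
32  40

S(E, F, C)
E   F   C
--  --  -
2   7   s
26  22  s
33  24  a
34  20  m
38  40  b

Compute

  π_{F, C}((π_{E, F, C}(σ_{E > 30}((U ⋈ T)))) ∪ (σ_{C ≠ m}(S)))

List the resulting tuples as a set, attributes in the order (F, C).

{(18, a), (22, s), (24, a), (40, b), (7, s)}

Natural join on F: {(1, 27, 18, s, 15), (1, 27, 18, s, 22), (1, 27, 18, s, 36), (30, 18, 18, r, 15), (30, 18, 18, r, 22), (30, 18, 18, r, 36), (40, 13, 18, a, 15), (40, 13, 18, a, 22), (40, 13, 18, a, 36)}
Apply σ_{E > 30}; surviving tuples: {(40, 13, 18, a, 15), (40, 13, 18, a, 22), (40, 13, 18, a, 36)}
π[E, F, C]: project onto (E, F, C) (2 duplicate(s) eliminated) → {(40, 18, a)}
Apply σ_{C ≠ m}; surviving tuples: {(2, 7, s), (26, 22, s), (33, 24, a), (38, 40, b)}
Union: {(40, 18, a)} with {(2, 7, s), (26, 22, s), (33, 24, a), (38, 40, b)} → {(2, 7, s), (26, 22, s), (33, 24, a), (38, 40, b), (40, 18, a)}
π[F, C]: project onto (F, C) → {(18, a), (22, s), (24, a), (40, b), (7, s)}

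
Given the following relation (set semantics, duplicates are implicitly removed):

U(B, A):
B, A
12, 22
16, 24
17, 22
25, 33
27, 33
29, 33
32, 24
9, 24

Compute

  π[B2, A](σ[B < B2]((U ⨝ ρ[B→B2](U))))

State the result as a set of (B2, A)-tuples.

{(16, 24), (17, 22), (27, 33), (29, 33), (32, 24)}

ρ[B→B2]: schema becomes (B2, A); tuples unchanged.
Joining U and ρ[B→B2](U) on A yields {(12, 22, 12), (12, 22, 17), (16, 24, 16), (16, 24, 32), (16, 24, 9), (17, 22, 12), (17, 22, 17), (25, 33, 25), (25, 33, 27), (25, 33, 29), (27, 33, 25), (27, 33, 27), (27, 33, 29), (29, 33, 25), (29, 33, 27), (29, 33, 29), (32, 24, 16), (32, 24, 32), (32, 24, 9), (9, 24, 16), (9, 24, 32), (9, 24, 9)}.
Selection B < B2: {(12, 22, 17), (16, 24, 32), (25, 33, 27), (25, 33, 29), (27, 33, 29), (9, 24, 16), (9, 24, 32)}
Projecting to B2, A (2 duplicate(s) eliminated): {(16, 24), (17, 22), (27, 33), (29, 33), (32, 24)}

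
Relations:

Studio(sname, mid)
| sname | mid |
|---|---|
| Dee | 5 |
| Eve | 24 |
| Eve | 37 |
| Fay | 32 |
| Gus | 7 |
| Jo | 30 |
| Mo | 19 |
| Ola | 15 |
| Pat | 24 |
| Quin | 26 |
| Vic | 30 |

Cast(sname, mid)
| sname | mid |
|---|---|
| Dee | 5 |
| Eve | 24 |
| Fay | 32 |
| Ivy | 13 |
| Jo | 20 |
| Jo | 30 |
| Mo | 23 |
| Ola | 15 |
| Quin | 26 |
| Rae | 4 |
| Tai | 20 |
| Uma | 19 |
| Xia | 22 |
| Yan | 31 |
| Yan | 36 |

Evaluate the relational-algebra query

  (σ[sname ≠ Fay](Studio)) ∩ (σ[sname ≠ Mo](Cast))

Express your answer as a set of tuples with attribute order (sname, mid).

{(Dee, 5), (Eve, 24), (Jo, 30), (Ola, 15), (Quin, 26)}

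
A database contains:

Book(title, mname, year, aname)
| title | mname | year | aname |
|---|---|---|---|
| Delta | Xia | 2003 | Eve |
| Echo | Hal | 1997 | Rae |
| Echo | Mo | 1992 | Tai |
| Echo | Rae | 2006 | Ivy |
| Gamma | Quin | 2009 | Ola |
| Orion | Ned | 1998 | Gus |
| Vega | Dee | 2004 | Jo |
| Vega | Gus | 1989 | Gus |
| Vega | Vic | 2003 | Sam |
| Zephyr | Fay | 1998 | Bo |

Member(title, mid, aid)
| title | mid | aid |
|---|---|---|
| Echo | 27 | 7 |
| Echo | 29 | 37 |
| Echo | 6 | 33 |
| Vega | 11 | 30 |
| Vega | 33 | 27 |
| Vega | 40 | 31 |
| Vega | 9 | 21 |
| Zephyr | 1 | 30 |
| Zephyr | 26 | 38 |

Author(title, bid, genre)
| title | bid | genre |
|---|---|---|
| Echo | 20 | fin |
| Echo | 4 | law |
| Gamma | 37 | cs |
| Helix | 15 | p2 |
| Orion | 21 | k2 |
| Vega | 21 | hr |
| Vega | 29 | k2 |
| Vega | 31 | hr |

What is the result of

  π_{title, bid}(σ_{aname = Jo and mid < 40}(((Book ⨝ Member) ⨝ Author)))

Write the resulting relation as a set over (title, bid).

{(Vega, 21), (Vega, 29), (Vega, 31)}

Natural join on title: {(Echo, Hal, 1997, Rae, 27, 7), (Echo, Hal, 1997, Rae, 29, 37), (Echo, Hal, 1997, Rae, 6, 33), (Echo, Mo, 1992, Tai, 27, 7), (Echo, Mo, 1992, Tai, 29, 37), (Echo, Mo, 1992, Tai, 6, 33), (Echo, Rae, 2006, Ivy, 27, 7), (Echo, Rae, 2006, Ivy, 29, 37), (Echo, Rae, 2006, Ivy, 6, 33), (Vega, Dee, 2004, Jo, 11, 30), (Vega, Dee, 2004, Jo, 33, 27), (Vega, Dee, 2004, Jo, 40, 31), (Vega, Dee, 2004, Jo, 9, 21), (Vega, Gus, 1989, Gus, 11, 30), (Vega, Gus, 1989, Gus, 33, 27), (Vega, Gus, 1989, Gus, 40, 31), (Vega, Gus, 1989, Gus, 9, 21), (Vega, Vic, 2003, Sam, 11, 30), (Vega, Vic, 2003, Sam, 33, 27), (Vega, Vic, 2003, Sam, 40, 31), (Vega, Vic, 2003, Sam, 9, 21), (Zephyr, Fay, 1998, Bo, 1, 30), (Zephyr, Fay, 1998, Bo, 26, 38)}
Natural join on title: {(Echo, Hal, 1997, Rae, 27, 7, 20, fin), (Echo, Hal, 1997, Rae, 27, 7, 4, law), (Echo, Hal, 1997, Rae, 29, 37, 20, fin), (Echo, Hal, 1997, Rae, 29, 37, 4, law), (Echo, Hal, 1997, Rae, 6, 33, 20, fin), (Echo, Hal, 1997, Rae, 6, 33, 4, law), (Echo, Mo, 1992, Tai, 27, 7, 20, fin), (Echo, Mo, 1992, Tai, 27, 7, 4, law), (Echo, Mo, 1992, Tai, 29, 37, 20, fin), (Echo, Mo, 1992, Tai, 29, 37, 4, law), (Echo, Mo, 1992, Tai, 6, 33, 20, fin), (Echo, Mo, 1992, Tai, 6, 33, 4, law), (Echo, Rae, 2006, Ivy, 27, 7, 20, fin), (Echo, Rae, 2006, Ivy, 27, 7, 4, law), (Echo, Rae, 2006, Ivy, 29, 37, 20, fin), (Echo, Rae, 2006, Ivy, 29, 37, 4, law), (Echo, Rae, 2006, Ivy, 6, 33, 20, fin), (Echo, Rae, 2006, Ivy, 6, 33, 4, law), (Vega, Dee, 2004, Jo, 11, 30, 21, hr), (Vega, Dee, 2004, Jo, 11, 30, 29, k2), (Vega, Dee, 2004, Jo, 11, 30, 31, hr), (Vega, Dee, 2004, Jo, 33, 27, 21, hr), (Vega, Dee, 2004, Jo, 33, 27, 29, k2), (Vega, Dee, 2004, Jo, 33, 27, 31, hr), (Vega, Dee, 2004, Jo, 40, 31, 21, hr), (Vega, Dee, 2004, Jo, 40, 31, 29, k2), (Vega, Dee, 2004, Jo, 40, 31, 31, hr), (Vega, Dee, 2004, Jo, 9, 21, 21, hr), (Vega, Dee, 2004, Jo, 9, 21, 29, k2), (Vega, Dee, 2004, Jo, 9, 21, 31, hr), (Vega, Gus, 1989, Gus, 11, 30, 21, hr), (Vega, Gus, 1989, Gus, 11, 30, 29, k2), (Vega, Gus, 1989, Gus, 11, 30, 31, hr), (Vega, Gus, 1989, Gus, 33, 27, 21, hr), (Vega, Gus, 1989, Gus, 33, 27, 29, k2), (Vega, Gus, 1989, Gus, 33, 27, 31, hr), (Vega, Gus, 1989, Gus, 40, 31, 21, hr), (Vega, Gus, 1989, Gus, 40, 31, 29, k2), (Vega, Gus, 1989, Gus, 40, 31, 31, hr), (Vega, Gus, 1989, Gus, 9, 21, 21, hr), (Vega, Gus, 1989, Gus, 9, 21, 29, k2), (Vega, Gus, 1989, Gus, 9, 21, 31, hr), (Vega, Vic, 2003, Sam, 11, 30, 21, hr), (Vega, Vic, 2003, Sam, 11, 30, 29, k2), (Vega, Vic, 2003, Sam, 11, 30, 31, hr), (Vega, Vic, 2003, Sam, 33, 27, 21, hr), (Vega, Vic, 2003, Sam, 33, 27, 29, k2), (Vega, Vic, 2003, Sam, 33, 27, 31, hr), (Vega, Vic, 2003, Sam, 40, 31, 21, hr), (Vega, Vic, 2003, Sam, 40, 31, 29, k2), (Vega, Vic, 2003, Sam, 40, 31, 31, hr), (Vega, Vic, 2003, Sam, 9, 21, 21, hr), (Vega, Vic, 2003, Sam, 9, 21, 29, k2), (Vega, Vic, 2003, Sam, 9, 21, 31, hr)}
Apply σ_{aname = Jo and mid < 40}; surviving tuples: {(Vega, Dee, 2004, Jo, 11, 30, 21, hr), (Vega, Dee, 2004, Jo, 11, 30, 29, k2), (Vega, Dee, 2004, Jo, 11, 30, 31, hr), (Vega, Dee, 2004, Jo, 33, 27, 21, hr), (Vega, Dee, 2004, Jo, 33, 27, 29, k2), (Vega, Dee, 2004, Jo, 33, 27, 31, hr), (Vega, Dee, 2004, Jo, 9, 21, 21, hr), (Vega, Dee, 2004, Jo, 9, 21, 29, k2), (Vega, Dee, 2004, Jo, 9, 21, 31, hr)}
π[title, bid]: project onto (title, bid) (6 duplicate(s) eliminated) → {(Vega, 21), (Vega, 29), (Vega, 31)}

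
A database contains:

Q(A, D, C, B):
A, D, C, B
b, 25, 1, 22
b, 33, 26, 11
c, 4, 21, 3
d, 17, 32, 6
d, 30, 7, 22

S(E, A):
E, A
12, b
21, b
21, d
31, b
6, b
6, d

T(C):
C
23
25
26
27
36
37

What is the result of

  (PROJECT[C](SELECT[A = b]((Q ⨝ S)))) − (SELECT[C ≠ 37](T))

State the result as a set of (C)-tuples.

Joining Q and S on A yields {(b, 25, 1, 22, 12), (b, 25, 1, 22, 21), (b, 25, 1, 22, 31), (b, 25, 1, 22, 6), (b, 33, 26, 11, 12), (b, 33, 26, 11, 21), (b, 33, 26, 11, 31), (b, 33, 26, 11, 6), (d, 17, 32, 6, 21), (d, 17, 32, 6, 6), (d, 30, 7, 22, 21), (d, 30, 7, 22, 6)}.
Apply σ_{A = b}; surviving tuples: {(b, 25, 1, 22, 12), (b, 25, 1, 22, 21), (b, 25, 1, 22, 31), (b, 25, 1, 22, 6), (b, 33, 26, 11, 12), (b, 33, 26, 11, 21), (b, 33, 26, 11, 31), (b, 33, 26, 11, 6)}
π[C]: project onto (C) (6 duplicate(s) eliminated) → {1, 26}
Apply σ_{C ≠ 37}; surviving tuples: {23, 25, 26, 27, 36}
Taking the difference: {1}

{1}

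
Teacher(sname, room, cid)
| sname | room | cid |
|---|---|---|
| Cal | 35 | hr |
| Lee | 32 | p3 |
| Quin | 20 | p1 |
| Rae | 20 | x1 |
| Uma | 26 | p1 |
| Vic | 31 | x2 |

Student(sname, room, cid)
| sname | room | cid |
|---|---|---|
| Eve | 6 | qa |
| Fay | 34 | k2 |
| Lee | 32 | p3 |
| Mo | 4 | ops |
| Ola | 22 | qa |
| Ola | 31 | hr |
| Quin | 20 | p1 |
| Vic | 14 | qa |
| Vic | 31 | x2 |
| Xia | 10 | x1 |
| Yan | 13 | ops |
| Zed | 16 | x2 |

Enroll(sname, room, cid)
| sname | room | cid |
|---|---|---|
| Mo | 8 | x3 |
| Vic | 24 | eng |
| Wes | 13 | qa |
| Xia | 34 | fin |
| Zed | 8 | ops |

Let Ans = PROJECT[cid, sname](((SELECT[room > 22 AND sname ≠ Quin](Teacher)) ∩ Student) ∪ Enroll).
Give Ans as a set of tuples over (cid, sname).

{(eng, Vic), (fin, Xia), (ops, Zed), (p3, Lee), (qa, Wes), (x2, Vic), (x3, Mo)}

σ[room > 22 AND sname ≠ Quin]: keep tuples satisfying room > 22 AND sname ≠ Quin → {(Cal, 35, hr), (Lee, 32, p3), (Uma, 26, p1), (Vic, 31, x2)}
Set intersection of the two operands is {(Lee, 32, p3), (Vic, 31, x2)}.
Set union of the two operands is {(Lee, 32, p3), (Mo, 8, x3), (Vic, 24, eng), (Vic, 31, x2), (Wes, 13, qa), (Xia, 34, fin), (Zed, 8, ops)}.
Keep only column(s) cid, sname: {(eng, Vic), (fin, Xia), (ops, Zed), (p3, Lee), (qa, Wes), (x2, Vic), (x3, Mo)}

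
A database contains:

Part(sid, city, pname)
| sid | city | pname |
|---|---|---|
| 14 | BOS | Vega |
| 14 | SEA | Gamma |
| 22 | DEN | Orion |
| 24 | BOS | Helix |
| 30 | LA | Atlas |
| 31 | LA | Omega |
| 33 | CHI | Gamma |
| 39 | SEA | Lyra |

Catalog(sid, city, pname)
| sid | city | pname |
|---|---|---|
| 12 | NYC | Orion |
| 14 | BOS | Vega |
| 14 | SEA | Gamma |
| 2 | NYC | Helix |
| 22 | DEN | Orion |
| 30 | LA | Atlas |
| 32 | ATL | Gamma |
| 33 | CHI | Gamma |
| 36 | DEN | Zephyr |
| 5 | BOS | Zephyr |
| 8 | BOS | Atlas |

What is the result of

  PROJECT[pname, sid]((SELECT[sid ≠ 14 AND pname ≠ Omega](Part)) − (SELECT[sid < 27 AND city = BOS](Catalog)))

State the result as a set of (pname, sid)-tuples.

{(Atlas, 30), (Gamma, 33), (Helix, 24), (Lyra, 39), (Orion, 22)}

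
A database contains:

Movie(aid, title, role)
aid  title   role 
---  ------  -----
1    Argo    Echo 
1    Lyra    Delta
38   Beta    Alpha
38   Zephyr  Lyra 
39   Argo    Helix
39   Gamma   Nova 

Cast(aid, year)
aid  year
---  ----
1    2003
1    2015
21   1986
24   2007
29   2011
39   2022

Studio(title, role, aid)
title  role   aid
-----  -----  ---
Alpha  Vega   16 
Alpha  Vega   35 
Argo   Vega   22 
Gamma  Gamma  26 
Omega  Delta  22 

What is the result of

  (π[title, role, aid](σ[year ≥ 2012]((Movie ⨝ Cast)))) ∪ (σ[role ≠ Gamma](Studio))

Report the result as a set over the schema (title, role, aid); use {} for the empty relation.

{(Alpha, Vega, 16), (Alpha, Vega, 35), (Argo, Echo, 1), (Argo, Helix, 39), (Argo, Vega, 22), (Gamma, Nova, 39), (Lyra, Delta, 1), (Omega, Delta, 22)}

Movie ⋈ Cast (natural join on aid): {(1, Argo, Echo, 2003), (1, Argo, Echo, 2015), (1, Lyra, Delta, 2003), (1, Lyra, Delta, 2015), (39, Argo, Helix, 2022), (39, Gamma, Nova, 2022)}
Selection year ≥ 2012: {(1, Argo, Echo, 2015), (1, Lyra, Delta, 2015), (39, Argo, Helix, 2022), (39, Gamma, Nova, 2022)}
Keep only column(s) title, role, aid: {(Argo, Echo, 1), (Argo, Helix, 39), (Gamma, Nova, 39), (Lyra, Delta, 1)}
Selection role ≠ Gamma: {(Alpha, Vega, 16), (Alpha, Vega, 35), (Argo, Vega, 22), (Omega, Delta, 22)}
Union: {(Argo, Echo, 1), (Argo, Helix, 39), (Gamma, Nova, 39), (Lyra, Delta, 1)} with {(Alpha, Vega, 16), (Alpha, Vega, 35), (Argo, Vega, 22), (Omega, Delta, 22)} → {(Alpha, Vega, 16), (Alpha, Vega, 35), (Argo, Echo, 1), (Argo, Helix, 39), (Argo, Vega, 22), (Gamma, Nova, 39), (Lyra, Delta, 1), (Omega, Delta, 22)}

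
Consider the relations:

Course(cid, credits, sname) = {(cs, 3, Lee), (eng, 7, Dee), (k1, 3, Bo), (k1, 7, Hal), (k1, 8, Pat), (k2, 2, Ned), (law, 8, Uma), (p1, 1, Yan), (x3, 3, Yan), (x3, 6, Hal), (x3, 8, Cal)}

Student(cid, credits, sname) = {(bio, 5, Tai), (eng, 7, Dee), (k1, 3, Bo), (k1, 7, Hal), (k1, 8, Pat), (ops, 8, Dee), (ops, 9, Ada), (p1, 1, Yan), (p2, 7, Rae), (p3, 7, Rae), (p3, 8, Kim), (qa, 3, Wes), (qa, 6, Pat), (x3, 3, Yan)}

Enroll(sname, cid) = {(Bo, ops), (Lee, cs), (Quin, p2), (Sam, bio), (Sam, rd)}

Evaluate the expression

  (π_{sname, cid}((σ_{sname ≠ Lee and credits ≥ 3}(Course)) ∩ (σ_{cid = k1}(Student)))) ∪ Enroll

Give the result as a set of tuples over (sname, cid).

Apply σ_{sname ≠ Lee and credits ≥ 3}; surviving tuples: {(eng, 7, Dee), (k1, 3, Bo), (k1, 7, Hal), (k1, 8, Pat), (law, 8, Uma), (x3, 3, Yan), (x3, 6, Hal), (x3, 8, Cal)}
Apply σ_{cid = k1}; surviving tuples: {(k1, 3, Bo), (k1, 7, Hal), (k1, 8, Pat)}
Taking the intersection: {(k1, 3, Bo), (k1, 7, Hal), (k1, 8, Pat)}
π_{sname, cid} gives {(Bo, k1), (Hal, k1), (Pat, k1)}.
Taking the union: {(Bo, k1), (Bo, ops), (Hal, k1), (Lee, cs), (Pat, k1), (Quin, p2), (Sam, bio), (Sam, rd)}

{(Bo, k1), (Bo, ops), (Hal, k1), (Lee, cs), (Pat, k1), (Quin, p2), (Sam, bio), (Sam, rd)}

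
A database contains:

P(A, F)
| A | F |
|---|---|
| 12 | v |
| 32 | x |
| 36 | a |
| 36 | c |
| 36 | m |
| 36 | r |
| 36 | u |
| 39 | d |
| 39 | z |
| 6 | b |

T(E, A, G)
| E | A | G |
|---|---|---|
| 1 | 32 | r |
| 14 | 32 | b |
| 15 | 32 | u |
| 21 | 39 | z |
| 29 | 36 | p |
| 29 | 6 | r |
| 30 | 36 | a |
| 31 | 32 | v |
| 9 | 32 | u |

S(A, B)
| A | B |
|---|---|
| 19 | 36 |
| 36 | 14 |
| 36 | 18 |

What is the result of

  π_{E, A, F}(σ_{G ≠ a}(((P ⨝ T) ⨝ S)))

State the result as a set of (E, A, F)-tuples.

{(29, 36, a), (29, 36, c), (29, 36, m), (29, 36, r), (29, 36, u)}

P ⋈ T (natural join on A): {(32, x, 1, r), (32, x, 14, b), (32, x, 15, u), (32, x, 31, v), (32, x, 9, u), (36, a, 29, p), (36, a, 30, a), (36, c, 29, p), (36, c, 30, a), (36, m, 29, p), (36, m, 30, a), (36, r, 29, p), (36, r, 30, a), (36, u, 29, p), (36, u, 30, a), (39, d, 21, z), (39, z, 21, z), (6, b, 29, r)}
(P ⨝ T) ⋈ S (natural join on A): {(36, a, 29, p, 14), (36, a, 29, p, 18), (36, a, 30, a, 14), (36, a, 30, a, 18), (36, c, 29, p, 14), (36, c, 29, p, 18), (36, c, 30, a, 14), (36, c, 30, a, 18), (36, m, 29, p, 14), (36, m, 29, p, 18), (36, m, 30, a, 14), (36, m, 30, a, 18), (36, r, 29, p, 14), (36, r, 29, p, 18), (36, r, 30, a, 14), (36, r, 30, a, 18), (36, u, 29, p, 14), (36, u, 29, p, 18), (36, u, 30, a, 14), (36, u, 30, a, 18)}
Selection G ≠ a: {(36, a, 29, p, 14), (36, a, 29, p, 18), (36, c, 29, p, 14), (36, c, 29, p, 18), (36, m, 29, p, 14), (36, m, 29, p, 18), (36, r, 29, p, 14), (36, r, 29, p, 18), (36, u, 29, p, 14), (36, u, 29, p, 18)}
Keep only column(s) E, A, F (5 duplicate(s) eliminated): {(29, 36, a), (29, 36, c), (29, 36, m), (29, 36, r), (29, 36, u)}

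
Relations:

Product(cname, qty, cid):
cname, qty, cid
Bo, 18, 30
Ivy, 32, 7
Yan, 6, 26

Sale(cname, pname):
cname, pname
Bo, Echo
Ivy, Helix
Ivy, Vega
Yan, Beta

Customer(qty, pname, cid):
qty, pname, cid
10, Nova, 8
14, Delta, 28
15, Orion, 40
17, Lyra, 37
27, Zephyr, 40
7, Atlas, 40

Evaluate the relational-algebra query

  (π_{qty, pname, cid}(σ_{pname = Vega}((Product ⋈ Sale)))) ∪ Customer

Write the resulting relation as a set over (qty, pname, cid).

{(10, Nova, 8), (14, Delta, 28), (15, Orion, 40), (17, Lyra, 37), (27, Zephyr, 40), (32, Vega, 7), (7, Atlas, 40)}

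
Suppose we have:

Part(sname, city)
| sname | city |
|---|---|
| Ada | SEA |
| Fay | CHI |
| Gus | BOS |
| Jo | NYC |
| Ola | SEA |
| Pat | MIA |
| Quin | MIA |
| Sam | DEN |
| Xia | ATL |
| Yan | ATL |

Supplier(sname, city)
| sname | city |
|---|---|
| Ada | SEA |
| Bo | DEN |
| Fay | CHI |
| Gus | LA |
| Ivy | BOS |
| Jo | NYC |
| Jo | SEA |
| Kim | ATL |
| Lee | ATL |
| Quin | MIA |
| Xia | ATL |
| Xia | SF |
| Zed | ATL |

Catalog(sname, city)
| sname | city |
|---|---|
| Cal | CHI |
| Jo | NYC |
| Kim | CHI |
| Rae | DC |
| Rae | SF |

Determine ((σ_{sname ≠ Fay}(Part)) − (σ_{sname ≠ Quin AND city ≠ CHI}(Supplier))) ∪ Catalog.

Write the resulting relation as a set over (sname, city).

{(Cal, CHI), (Gus, BOS), (Jo, NYC), (Kim, CHI), (Ola, SEA), (Pat, MIA), (Quin, MIA), (Rae, DC), (Rae, SF), (Sam, DEN), (Yan, ATL)}

Filtering on sname ≠ Fay leaves {(Ada, SEA), (Gus, BOS), (Jo, NYC), (Ola, SEA), (Pat, MIA), (Quin, MIA), (Sam, DEN), (Xia, ATL), (Yan, ATL)}.
Filtering on sname ≠ Quin AND city ≠ CHI leaves {(Ada, SEA), (Bo, DEN), (Gus, LA), (Ivy, BOS), (Jo, NYC), (Jo, SEA), (Kim, ATL), (Lee, ATL), (Xia, ATL), (Xia, SF), (Zed, ATL)}.
Taking the difference: {(Gus, BOS), (Ola, SEA), (Pat, MIA), (Quin, MIA), (Sam, DEN), (Yan, ATL)}
Taking the union: {(Cal, CHI), (Gus, BOS), (Jo, NYC), (Kim, CHI), (Ola, SEA), (Pat, MIA), (Quin, MIA), (Rae, DC), (Rae, SF), (Sam, DEN), (Yan, ATL)}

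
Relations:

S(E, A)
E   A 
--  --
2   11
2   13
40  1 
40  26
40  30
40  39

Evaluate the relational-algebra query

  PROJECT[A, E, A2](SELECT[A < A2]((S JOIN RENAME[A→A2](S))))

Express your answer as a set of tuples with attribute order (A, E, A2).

{(1, 40, 26), (1, 40, 30), (1, 40, 39), (11, 2, 13), (26, 40, 30), (26, 40, 39), (30, 40, 39)}

ρ[A→A2]: schema becomes (E, A2); tuples unchanged.
Natural join on E: {(2, 11, 11), (2, 11, 13), (2, 13, 11), (2, 13, 13), (40, 1, 1), (40, 1, 26), (40, 1, 30), (40, 1, 39), (40, 26, 1), (40, 26, 26), (40, 26, 30), (40, 26, 39), (40, 30, 1), (40, 30, 26), (40, 30, 30), (40, 30, 39), (40, 39, 1), (40, 39, 26), (40, 39, 30), (40, 39, 39)}
Selection A < A2: {(2, 11, 13), (40, 1, 26), (40, 1, 30), (40, 1, 39), (40, 26, 30), (40, 26, 39), (40, 30, 39)}
π[A, E, A2]: project onto (A, E, A2) → {(1, 40, 26), (1, 40, 30), (1, 40, 39), (11, 2, 13), (26, 40, 30), (26, 40, 39), (30, 40, 39)}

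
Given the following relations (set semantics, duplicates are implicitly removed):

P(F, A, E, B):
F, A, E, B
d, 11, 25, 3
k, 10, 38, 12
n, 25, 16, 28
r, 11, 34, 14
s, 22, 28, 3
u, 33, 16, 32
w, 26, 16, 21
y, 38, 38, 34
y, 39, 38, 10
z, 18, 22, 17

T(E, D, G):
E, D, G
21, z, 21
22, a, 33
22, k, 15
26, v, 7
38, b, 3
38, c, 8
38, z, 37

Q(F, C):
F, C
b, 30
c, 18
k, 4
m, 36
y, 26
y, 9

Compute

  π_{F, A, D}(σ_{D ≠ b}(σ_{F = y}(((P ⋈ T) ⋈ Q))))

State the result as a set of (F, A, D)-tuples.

Joining P and T on E yields {(k, 10, 38, 12, b, 3), (k, 10, 38, 12, c, 8), (k, 10, 38, 12, z, 37), (y, 38, 38, 34, b, 3), (y, 38, 38, 34, c, 8), (y, 38, 38, 34, z, 37), (y, 39, 38, 10, b, 3), (y, 39, 38, 10, c, 8), (y, 39, 38, 10, z, 37), (z, 18, 22, 17, a, 33), (z, 18, 22, 17, k, 15)}.
Joining (P ⋈ T) and Q on F yields {(k, 10, 38, 12, b, 3, 4), (k, 10, 38, 12, c, 8, 4), (k, 10, 38, 12, z, 37, 4), (y, 38, 38, 34, b, 3, 26), (y, 38, 38, 34, b, 3, 9), (y, 38, 38, 34, c, 8, 26), (y, 38, 38, 34, c, 8, 9), (y, 38, 38, 34, z, 37, 26), (y, 38, 38, 34, z, 37, 9), (y, 39, 38, 10, b, 3, 26), (y, 39, 38, 10, b, 3, 9), (y, 39, 38, 10, c, 8, 26), (y, 39, 38, 10, c, 8, 9), (y, 39, 38, 10, z, 37, 26), (y, 39, 38, 10, z, 37, 9)}.
Apply σ_{F = y}; surviving tuples: {(y, 38, 38, 34, b, 3, 26), (y, 38, 38, 34, b, 3, 9), (y, 38, 38, 34, c, 8, 26), (y, 38, 38, 34, c, 8, 9), (y, 38, 38, 34, z, 37, 26), (y, 38, 38, 34, z, 37, 9), (y, 39, 38, 10, b, 3, 26), (y, 39, 38, 10, b, 3, 9), (y, 39, 38, 10, c, 8, 26), (y, 39, 38, 10, c, 8, 9), (y, 39, 38, 10, z, 37, 26), (y, 39, 38, 10, z, 37, 9)}
Apply σ_{D ≠ b}; surviving tuples: {(y, 38, 38, 34, c, 8, 26), (y, 38, 38, 34, c, 8, 9), (y, 38, 38, 34, z, 37, 26), (y, 38, 38, 34, z, 37, 9), (y, 39, 38, 10, c, 8, 26), (y, 39, 38, 10, c, 8, 9), (y, 39, 38, 10, z, 37, 26), (y, 39, 38, 10, z, 37, 9)}
π_{F, A, D} gives {(y, 38, c), (y, 38, z), (y, 39, c), (y, 39, z)} (4 duplicate(s) eliminated).

{(y, 38, c), (y, 38, z), (y, 39, c), (y, 39, z)}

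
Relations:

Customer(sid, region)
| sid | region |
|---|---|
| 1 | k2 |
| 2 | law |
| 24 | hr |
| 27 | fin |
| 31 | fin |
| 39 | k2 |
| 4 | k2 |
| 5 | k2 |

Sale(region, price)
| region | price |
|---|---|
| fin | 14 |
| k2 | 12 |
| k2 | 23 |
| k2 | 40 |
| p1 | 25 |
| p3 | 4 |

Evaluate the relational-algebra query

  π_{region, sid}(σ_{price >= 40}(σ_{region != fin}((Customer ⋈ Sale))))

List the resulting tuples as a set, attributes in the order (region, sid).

Customer ⋈ Sale (natural join on region): {(1, k2, 12), (1, k2, 23), (1, k2, 40), (27, fin, 14), (31, fin, 14), (39, k2, 12), (39, k2, 23), (39, k2, 40), (4, k2, 12), (4, k2, 23), (4, k2, 40), (5, k2, 12), (5, k2, 23), (5, k2, 40)}
Filtering on region != fin leaves {(1, k2, 12), (1, k2, 23), (1, k2, 40), (39, k2, 12), (39, k2, 23), (39, k2, 40), (4, k2, 12), (4, k2, 23), (4, k2, 40), (5, k2, 12), (5, k2, 23), (5, k2, 40)}.
Filtering on price >= 40 leaves {(1, k2, 40), (39, k2, 40), (4, k2, 40), (5, k2, 40)}.
Projecting to region, sid: {(k2, 1), (k2, 39), (k2, 4), (k2, 5)}

{(k2, 1), (k2, 39), (k2, 4), (k2, 5)}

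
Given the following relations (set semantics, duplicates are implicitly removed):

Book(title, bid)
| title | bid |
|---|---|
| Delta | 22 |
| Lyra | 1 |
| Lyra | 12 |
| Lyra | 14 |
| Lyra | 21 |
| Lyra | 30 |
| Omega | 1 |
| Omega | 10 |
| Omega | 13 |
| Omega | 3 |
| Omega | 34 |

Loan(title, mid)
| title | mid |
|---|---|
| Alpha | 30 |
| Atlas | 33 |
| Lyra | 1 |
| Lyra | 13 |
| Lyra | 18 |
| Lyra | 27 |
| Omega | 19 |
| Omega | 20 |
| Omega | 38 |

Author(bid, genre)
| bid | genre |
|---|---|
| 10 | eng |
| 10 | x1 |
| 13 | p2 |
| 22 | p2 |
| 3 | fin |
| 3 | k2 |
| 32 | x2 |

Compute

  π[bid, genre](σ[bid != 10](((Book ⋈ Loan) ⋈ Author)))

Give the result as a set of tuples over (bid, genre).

{(13, p2), (3, fin), (3, k2)}

Book ⋈ Loan (natural join on title): {(Lyra, 1, 1), (Lyra, 1, 13), (Lyra, 1, 18), (Lyra, 1, 27), (Lyra, 12, 1), (Lyra, 12, 13), (Lyra, 12, 18), (Lyra, 12, 27), (Lyra, 14, 1), (Lyra, 14, 13), (Lyra, 14, 18), (Lyra, 14, 27), (Lyra, 21, 1), (Lyra, 21, 13), (Lyra, 21, 18), (Lyra, 21, 27), (Lyra, 30, 1), (Lyra, 30, 13), (Lyra, 30, 18), (Lyra, 30, 27), (Omega, 1, 19), (Omega, 1, 20), (Omega, 1, 38), (Omega, 10, 19), (Omega, 10, 20), (Omega, 10, 38), (Omega, 13, 19), (Omega, 13, 20), (Omega, 13, 38), (Omega, 3, 19), (Omega, 3, 20), (Omega, 3, 38), (Omega, 34, 19), (Omega, 34, 20), (Omega, 34, 38)}
(Book ⋈ Loan) ⋈ Author (natural join on bid): {(Omega, 10, 19, eng), (Omega, 10, 19, x1), (Omega, 10, 20, eng), (Omega, 10, 20, x1), (Omega, 10, 38, eng), (Omega, 10, 38, x1), (Omega, 13, 19, p2), (Omega, 13, 20, p2), (Omega, 13, 38, p2), (Omega, 3, 19, fin), (Omega, 3, 19, k2), (Omega, 3, 20, fin), (Omega, 3, 20, k2), (Omega, 3, 38, fin), (Omega, 3, 38, k2)}
Selection bid != 10: {(Omega, 13, 19, p2), (Omega, 13, 20, p2), (Omega, 13, 38, p2), (Omega, 3, 19, fin), (Omega, 3, 19, k2), (Omega, 3, 20, fin), (Omega, 3, 20, k2), (Omega, 3, 38, fin), (Omega, 3, 38, k2)}
π_{bid, genre} gives {(13, p2), (3, fin), (3, k2)} (6 duplicate(s) eliminated).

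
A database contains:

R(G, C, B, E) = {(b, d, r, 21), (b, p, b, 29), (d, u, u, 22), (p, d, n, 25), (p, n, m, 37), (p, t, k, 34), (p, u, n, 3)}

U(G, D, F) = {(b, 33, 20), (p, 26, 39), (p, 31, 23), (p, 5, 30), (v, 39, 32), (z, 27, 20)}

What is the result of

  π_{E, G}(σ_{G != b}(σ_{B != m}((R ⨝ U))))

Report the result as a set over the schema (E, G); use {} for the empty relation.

R ⋈ U (natural join on G): {(b, d, r, 21, 33, 20), (b, p, b, 29, 33, 20), (p, d, n, 25, 26, 39), (p, d, n, 25, 31, 23), (p, d, n, 25, 5, 30), (p, n, m, 37, 26, 39), (p, n, m, 37, 31, 23), (p, n, m, 37, 5, 30), (p, t, k, 34, 26, 39), (p, t, k, 34, 31, 23), (p, t, k, 34, 5, 30), (p, u, n, 3, 26, 39), (p, u, n, 3, 31, 23), (p, u, n, 3, 5, 30)}
Apply σ_{B != m}; surviving tuples: {(b, d, r, 21, 33, 20), (b, p, b, 29, 33, 20), (p, d, n, 25, 26, 39), (p, d, n, 25, 31, 23), (p, d, n, 25, 5, 30), (p, t, k, 34, 26, 39), (p, t, k, 34, 31, 23), (p, t, k, 34, 5, 30), (p, u, n, 3, 26, 39), (p, u, n, 3, 31, 23), (p, u, n, 3, 5, 30)}
Apply σ_{G != b}; surviving tuples: {(p, d, n, 25, 26, 39), (p, d, n, 25, 31, 23), (p, d, n, 25, 5, 30), (p, t, k, 34, 26, 39), (p, t, k, 34, 31, 23), (p, t, k, 34, 5, 30), (p, u, n, 3, 26, 39), (p, u, n, 3, 31, 23), (p, u, n, 3, 5, 30)}
π_{E, G} gives {(25, p), (3, p), (34, p)} (6 duplicate(s) eliminated).

{(25, p), (3, p), (34, p)}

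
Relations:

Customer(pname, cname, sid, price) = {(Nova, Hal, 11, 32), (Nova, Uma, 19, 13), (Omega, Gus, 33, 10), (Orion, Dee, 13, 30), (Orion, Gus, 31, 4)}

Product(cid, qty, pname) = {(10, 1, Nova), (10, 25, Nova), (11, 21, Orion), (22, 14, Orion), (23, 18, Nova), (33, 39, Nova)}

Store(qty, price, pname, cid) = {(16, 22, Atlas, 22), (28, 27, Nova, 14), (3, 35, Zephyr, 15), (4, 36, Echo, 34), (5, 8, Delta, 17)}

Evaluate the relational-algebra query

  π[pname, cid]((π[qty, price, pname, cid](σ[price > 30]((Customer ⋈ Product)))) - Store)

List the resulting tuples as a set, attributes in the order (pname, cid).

{(Nova, 10), (Nova, 23), (Nova, 33)}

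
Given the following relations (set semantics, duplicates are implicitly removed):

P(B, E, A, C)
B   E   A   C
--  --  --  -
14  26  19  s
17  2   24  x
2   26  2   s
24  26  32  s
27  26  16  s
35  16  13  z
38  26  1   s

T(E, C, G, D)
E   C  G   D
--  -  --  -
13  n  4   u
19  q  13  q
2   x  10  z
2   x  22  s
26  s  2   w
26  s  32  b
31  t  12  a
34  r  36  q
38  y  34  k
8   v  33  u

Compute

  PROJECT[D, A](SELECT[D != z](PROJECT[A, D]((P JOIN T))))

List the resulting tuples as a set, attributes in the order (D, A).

P ⋈ T (natural join on E, C): {(14, 26, 19, s, 2, w), (14, 26, 19, s, 32, b), (17, 2, 24, x, 10, z), (17, 2, 24, x, 22, s), (2, 26, 2, s, 2, w), (2, 26, 2, s, 32, b), (24, 26, 32, s, 2, w), (24, 26, 32, s, 32, b), (27, 26, 16, s, 2, w), (27, 26, 16, s, 32, b), (38, 26, 1, s, 2, w), (38, 26, 1, s, 32, b)}
Keep only column(s) A, D: {(1, b), (1, w), (16, b), (16, w), (19, b), (19, w), (2, b), (2, w), (24, s), (24, z), (32, b), (32, w)}
Apply σ_{D != z}; surviving tuples: {(1, b), (1, w), (16, b), (16, w), (19, b), (19, w), (2, b), (2, w), (24, s), (32, b), (32, w)}
Keep only column(s) D, A: {(b, 1), (b, 16), (b, 19), (b, 2), (b, 32), (s, 24), (w, 1), (w, 16), (w, 19), (w, 2), (w, 32)}

{(b, 1), (b, 16), (b, 19), (b, 2), (b, 32), (s, 24), (w, 1), (w, 16), (w, 19), (w, 2), (w, 32)}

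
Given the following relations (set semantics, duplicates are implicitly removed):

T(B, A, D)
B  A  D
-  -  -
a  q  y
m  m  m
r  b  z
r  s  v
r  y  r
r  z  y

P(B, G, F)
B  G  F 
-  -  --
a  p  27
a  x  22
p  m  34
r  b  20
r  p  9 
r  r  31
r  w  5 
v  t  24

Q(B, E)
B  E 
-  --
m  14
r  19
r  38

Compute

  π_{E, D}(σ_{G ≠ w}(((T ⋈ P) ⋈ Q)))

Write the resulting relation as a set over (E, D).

Natural join on B: {(a, q, y, p, 27), (a, q, y, x, 22), (r, b, z, b, 20), (r, b, z, p, 9), (r, b, z, r, 31), (r, b, z, w, 5), (r, s, v, b, 20), (r, s, v, p, 9), (r, s, v, r, 31), (r, s, v, w, 5), (r, y, r, b, 20), (r, y, r, p, 9), (r, y, r, r, 31), (r, y, r, w, 5), (r, z, y, b, 20), (r, z, y, p, 9), (r, z, y, r, 31), (r, z, y, w, 5)}
Natural join on B: {(r, b, z, b, 20, 19), (r, b, z, b, 20, 38), (r, b, z, p, 9, 19), (r, b, z, p, 9, 38), (r, b, z, r, 31, 19), (r, b, z, r, 31, 38), (r, b, z, w, 5, 19), (r, b, z, w, 5, 38), (r, s, v, b, 20, 19), (r, s, v, b, 20, 38), (r, s, v, p, 9, 19), (r, s, v, p, 9, 38), (r, s, v, r, 31, 19), (r, s, v, r, 31, 38), (r, s, v, w, 5, 19), (r, s, v, w, 5, 38), (r, y, r, b, 20, 19), (r, y, r, b, 20, 38), (r, y, r, p, 9, 19), (r, y, r, p, 9, 38), (r, y, r, r, 31, 19), (r, y, r, r, 31, 38), (r, y, r, w, 5, 19), (r, y, r, w, 5, 38), (r, z, y, b, 20, 19), (r, z, y, b, 20, 38), (r, z, y, p, 9, 19), (r, z, y, p, 9, 38), (r, z, y, r, 31, 19), (r, z, y, r, 31, 38), (r, z, y, w, 5, 19), (r, z, y, w, 5, 38)}
Selection G ≠ w: {(r, b, z, b, 20, 19), (r, b, z, b, 20, 38), (r, b, z, p, 9, 19), (r, b, z, p, 9, 38), (r, b, z, r, 31, 19), (r, b, z, r, 31, 38), (r, s, v, b, 20, 19), (r, s, v, b, 20, 38), (r, s, v, p, 9, 19), (r, s, v, p, 9, 38), (r, s, v, r, 31, 19), (r, s, v, r, 31, 38), (r, y, r, b, 20, 19), (r, y, r, b, 20, 38), (r, y, r, p, 9, 19), (r, y, r, p, 9, 38), (r, y, r, r, 31, 19), (r, y, r, r, 31, 38), (r, z, y, b, 20, 19), (r, z, y, b, 20, 38), (r, z, y, p, 9, 19), (r, z, y, p, 9, 38), (r, z, y, r, 31, 19), (r, z, y, r, 31, 38)}
π[E, D]: project onto (E, D) (16 duplicate(s) eliminated) → {(19, r), (19, v), (19, y), (19, z), (38, r), (38, v), (38, y), (38, z)}

{(19, r), (19, v), (19, y), (19, z), (38, r), (38, v), (38, y), (38, z)}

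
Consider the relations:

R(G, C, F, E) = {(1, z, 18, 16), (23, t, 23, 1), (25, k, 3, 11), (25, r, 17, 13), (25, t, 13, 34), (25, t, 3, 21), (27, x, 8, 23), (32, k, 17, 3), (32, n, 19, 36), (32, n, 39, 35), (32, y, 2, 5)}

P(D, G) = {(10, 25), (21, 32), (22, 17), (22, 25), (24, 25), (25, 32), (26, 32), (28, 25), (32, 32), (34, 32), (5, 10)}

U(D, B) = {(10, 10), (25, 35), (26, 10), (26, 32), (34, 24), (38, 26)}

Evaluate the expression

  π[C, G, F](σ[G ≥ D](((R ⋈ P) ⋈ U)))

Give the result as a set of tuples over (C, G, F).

R ⋈ P (natural join on G): {(25, k, 3, 11, 10), (25, k, 3, 11, 22), (25, k, 3, 11, 24), (25, k, 3, 11, 28), (25, r, 17, 13, 10), (25, r, 17, 13, 22), (25, r, 17, 13, 24), (25, r, 17, 13, 28), (25, t, 13, 34, 10), (25, t, 13, 34, 22), (25, t, 13, 34, 24), (25, t, 13, 34, 28), (25, t, 3, 21, 10), (25, t, 3, 21, 22), (25, t, 3, 21, 24), (25, t, 3, 21, 28), (32, k, 17, 3, 21), (32, k, 17, 3, 25), (32, k, 17, 3, 26), (32, k, 17, 3, 32), (32, k, 17, 3, 34), (32, n, 19, 36, 21), (32, n, 19, 36, 25), (32, n, 19, 36, 26), (32, n, 19, 36, 32), (32, n, 19, 36, 34), (32, n, 39, 35, 21), (32, n, 39, 35, 25), (32, n, 39, 35, 26), (32, n, 39, 35, 32), (32, n, 39, 35, 34), (32, y, 2, 5, 21), (32, y, 2, 5, 25), (32, y, 2, 5, 26), (32, y, 2, 5, 32), (32, y, 2, 5, 34)}
(R ⋈ P) ⋈ U (natural join on D): {(25, k, 3, 11, 10, 10), (25, r, 17, 13, 10, 10), (25, t, 13, 34, 10, 10), (25, t, 3, 21, 10, 10), (32, k, 17, 3, 25, 35), (32, k, 17, 3, 26, 10), (32, k, 17, 3, 26, 32), (32, k, 17, 3, 34, 24), (32, n, 19, 36, 25, 35), (32, n, 19, 36, 26, 10), (32, n, 19, 36, 26, 32), (32, n, 19, 36, 34, 24), (32, n, 39, 35, 25, 35), (32, n, 39, 35, 26, 10), (32, n, 39, 35, 26, 32), (32, n, 39, 35, 34, 24), (32, y, 2, 5, 25, 35), (32, y, 2, 5, 26, 10), (32, y, 2, 5, 26, 32), (32, y, 2, 5, 34, 24)}
Apply σ_{G ≥ D}; surviving tuples: {(25, k, 3, 11, 10, 10), (25, r, 17, 13, 10, 10), (25, t, 13, 34, 10, 10), (25, t, 3, 21, 10, 10), (32, k, 17, 3, 25, 35), (32, k, 17, 3, 26, 10), (32, k, 17, 3, 26, 32), (32, n, 19, 36, 25, 35), (32, n, 19, 36, 26, 10), (32, n, 19, 36, 26, 32), (32, n, 39, 35, 25, 35), (32, n, 39, 35, 26, 10), (32, n, 39, 35, 26, 32), (32, y, 2, 5, 25, 35), (32, y, 2, 5, 26, 10), (32, y, 2, 5, 26, 32)}
π[C, G, F]: project onto (C, G, F) (8 duplicate(s) eliminated) → {(k, 25, 3), (k, 32, 17), (n, 32, 19), (n, 32, 39), (r, 25, 17), (t, 25, 13), (t, 25, 3), (y, 32, 2)}

{(k, 25, 3), (k, 32, 17), (n, 32, 19), (n, 32, 39), (r, 25, 17), (t, 25, 13), (t, 25, 3), (y, 32, 2)}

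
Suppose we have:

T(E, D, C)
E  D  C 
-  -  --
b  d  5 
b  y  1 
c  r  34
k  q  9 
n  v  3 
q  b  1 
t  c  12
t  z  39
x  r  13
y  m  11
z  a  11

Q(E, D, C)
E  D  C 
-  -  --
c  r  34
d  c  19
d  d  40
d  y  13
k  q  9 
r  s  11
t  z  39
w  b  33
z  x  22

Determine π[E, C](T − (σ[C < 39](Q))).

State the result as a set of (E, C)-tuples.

{(b, 1), (b, 5), (n, 3), (q, 1), (t, 12), (t, 39), (x, 13), (y, 11), (z, 11)}

Apply σ_{C < 39}; surviving tuples: {(c, r, 34), (d, c, 19), (d, y, 13), (k, q, 9), (r, s, 11), (w, b, 33), (z, x, 22)}
Taking the difference: {(b, d, 5), (b, y, 1), (n, v, 3), (q, b, 1), (t, c, 12), (t, z, 39), (x, r, 13), (y, m, 11), (z, a, 11)}
Keep only column(s) E, C: {(b, 1), (b, 5), (n, 3), (q, 1), (t, 12), (t, 39), (x, 13), (y, 11), (z, 11)}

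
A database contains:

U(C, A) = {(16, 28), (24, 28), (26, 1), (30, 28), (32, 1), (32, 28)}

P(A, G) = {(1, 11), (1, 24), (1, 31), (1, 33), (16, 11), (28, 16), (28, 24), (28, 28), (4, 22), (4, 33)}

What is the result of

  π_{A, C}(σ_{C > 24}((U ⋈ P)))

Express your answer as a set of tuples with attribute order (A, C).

{(1, 26), (1, 32), (28, 30), (28, 32)}

Joining U and P on A yields {(16, 28, 16), (16, 28, 24), (16, 28, 28), (24, 28, 16), (24, 28, 24), (24, 28, 28), (26, 1, 11), (26, 1, 24), (26, 1, 31), (26, 1, 33), (30, 28, 16), (30, 28, 24), (30, 28, 28), (32, 1, 11), (32, 1, 24), (32, 1, 31), (32, 1, 33), (32, 28, 16), (32, 28, 24), (32, 28, 28)}.
Apply σ_{C > 24}; surviving tuples: {(26, 1, 11), (26, 1, 24), (26, 1, 31), (26, 1, 33), (30, 28, 16), (30, 28, 24), (30, 28, 28), (32, 1, 11), (32, 1, 24), (32, 1, 31), (32, 1, 33), (32, 28, 16), (32, 28, 24), (32, 28, 28)}
π_{A, C} gives {(1, 26), (1, 32), (28, 30), (28, 32)} (10 duplicate(s) eliminated).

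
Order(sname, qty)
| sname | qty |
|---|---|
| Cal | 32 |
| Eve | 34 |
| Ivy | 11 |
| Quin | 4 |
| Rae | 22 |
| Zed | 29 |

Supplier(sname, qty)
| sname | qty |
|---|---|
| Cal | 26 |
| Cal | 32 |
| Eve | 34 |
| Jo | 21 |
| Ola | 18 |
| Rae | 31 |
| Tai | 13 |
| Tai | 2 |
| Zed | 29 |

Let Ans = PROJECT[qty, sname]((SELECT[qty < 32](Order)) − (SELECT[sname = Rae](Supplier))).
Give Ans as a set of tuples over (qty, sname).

Filtering on qty < 32 leaves {(Ivy, 11), (Quin, 4), (Rae, 22), (Zed, 29)}.
Filtering on sname = Rae leaves {(Rae, 31)}.
Set difference of the two operands is {(Ivy, 11), (Quin, 4), (Rae, 22), (Zed, 29)}.
π[qty, sname]: project onto (qty, sname) → {(11, Ivy), (22, Rae), (29, Zed), (4, Quin)}

{(11, Ivy), (22, Rae), (29, Zed), (4, Quin)}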